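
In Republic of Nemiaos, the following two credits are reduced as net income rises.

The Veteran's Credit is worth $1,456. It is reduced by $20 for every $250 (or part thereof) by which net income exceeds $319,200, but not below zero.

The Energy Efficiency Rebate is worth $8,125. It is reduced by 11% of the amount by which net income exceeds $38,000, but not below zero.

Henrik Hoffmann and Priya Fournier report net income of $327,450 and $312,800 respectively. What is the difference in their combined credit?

Henrik ($327,450): Veteran's Credit: income exceeds $319,200 by $8,250, which is 33 full-or-partial $250 increments; reduction = 33 × $20 = $660, leaving $796. Energy Efficiency Rebate: 11% of the $289,450 excess over $38,000 is $31,839.50 ≥ base, so the credit is $0. total $796 + $0 = $796
Priya ($312,800): Veteran's Credit: $312,800 is at or below the $319,200 threshold, so the full $1,456 applies. Energy Efficiency Rebate: 11% of the $274,800 excess over $38,000 is $30,228 ≥ base, so the credit is $0. total $1,456 + $0 = $1,456
Difference: |$796 − $1,456| = $660.

$660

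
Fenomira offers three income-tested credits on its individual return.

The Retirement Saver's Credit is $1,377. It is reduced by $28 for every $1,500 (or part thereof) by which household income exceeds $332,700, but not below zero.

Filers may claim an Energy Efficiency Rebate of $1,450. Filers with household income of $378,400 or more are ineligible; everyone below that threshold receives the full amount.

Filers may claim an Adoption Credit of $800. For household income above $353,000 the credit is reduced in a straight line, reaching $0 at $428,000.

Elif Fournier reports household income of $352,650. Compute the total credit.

Retirement Saver's Credit: income exceeds $332,700 by $19,950, which is 14 full-or-partial $1,500 increments; reduction = 14 × $28 = $392, leaving $985.
Energy Efficiency Rebate: $352,650 is below the $378,400 cutoff, so the full $1,450 applies.
Adoption Credit: $352,650 is at or below the $353,000 threshold, so the full $800 applies.
Total: $985 + $1,450 + $800 = $3,235.

$3,235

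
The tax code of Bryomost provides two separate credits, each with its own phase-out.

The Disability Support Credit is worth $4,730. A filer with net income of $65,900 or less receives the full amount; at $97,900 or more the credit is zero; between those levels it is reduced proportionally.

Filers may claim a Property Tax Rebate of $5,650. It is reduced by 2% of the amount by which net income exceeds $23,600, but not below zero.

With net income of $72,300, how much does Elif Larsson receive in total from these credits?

$8,460

Disability Support Credit: $72,300 is $6,400 into a $32,000 phase-out range, leaving 25,600/32,000 of the credit: $4,730 × 25,600/32,000 = $3,784.
Property Tax Rebate: 2% of the $48,700 excess over $23,600 is $974; credit = $5,650 − $974 = $4,676.
Total: $3,784 + $4,676 = $8,460.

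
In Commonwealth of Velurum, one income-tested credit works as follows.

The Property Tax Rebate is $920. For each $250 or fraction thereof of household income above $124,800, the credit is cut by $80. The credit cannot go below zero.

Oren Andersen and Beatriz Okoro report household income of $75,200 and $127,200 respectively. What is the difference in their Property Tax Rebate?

$800

Oren ($75,200): Property Tax Rebate: $75,200 is at or below the $124,800 threshold, so the full $920 applies.
Beatriz ($127,200): Property Tax Rebate: income exceeds $124,800 by $2,400, which is 10 full-or-partial $250 increments; reduction = 10 × $80 = $800, leaving $120.
Difference: |$920 − $120| = $800.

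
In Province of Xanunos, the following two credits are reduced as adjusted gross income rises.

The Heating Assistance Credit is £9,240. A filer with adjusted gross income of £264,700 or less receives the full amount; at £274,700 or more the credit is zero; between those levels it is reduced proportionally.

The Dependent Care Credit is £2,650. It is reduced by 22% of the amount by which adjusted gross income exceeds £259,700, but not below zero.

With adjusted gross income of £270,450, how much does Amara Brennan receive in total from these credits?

£4,212

Heating Assistance Credit: £270,450 is £5,750 into a £10,000 phase-out range, leaving 4,250/10,000 of the credit: £9,240 × 4,250/10,000 = £3,927.
Dependent Care Credit: 22% of the £10,750 excess over £259,700 is £2,365; credit = £2,650 − £2,365 = £285.
Total: £3,927 + £285 = £4,212.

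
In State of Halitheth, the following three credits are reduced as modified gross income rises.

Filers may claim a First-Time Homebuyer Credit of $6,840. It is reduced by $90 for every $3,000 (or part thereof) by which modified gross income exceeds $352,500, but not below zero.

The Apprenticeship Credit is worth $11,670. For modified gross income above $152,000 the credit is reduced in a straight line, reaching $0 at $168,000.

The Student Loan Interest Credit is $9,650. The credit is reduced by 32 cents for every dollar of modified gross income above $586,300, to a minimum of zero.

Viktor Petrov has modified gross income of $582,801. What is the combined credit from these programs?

First-Time Homebuyer Credit: income exceeds $352,500 by $230,301 → 77 increments × $90 = $6,930 ≥ base, so the credit is $0.
Apprenticeship Credit: $582,801 is at or above $168,000, so the credit is $0.
Student Loan Interest Credit: $582,801 is at or below the $586,300 threshold, so the full $9,650 applies.
Total: $0 + $0 + $9,650 = $9,650.

$9,650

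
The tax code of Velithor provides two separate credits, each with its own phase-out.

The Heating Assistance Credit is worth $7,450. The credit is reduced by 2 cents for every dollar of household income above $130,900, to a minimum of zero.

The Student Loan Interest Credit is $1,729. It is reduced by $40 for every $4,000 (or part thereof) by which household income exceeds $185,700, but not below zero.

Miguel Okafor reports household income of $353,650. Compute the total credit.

Heating Assistance Credit: 2% of the $222,750 excess over $130,900 is $4,455; credit = $7,450 − $4,455 = $2,995.
Student Loan Interest Credit: income exceeds $185,700 by $167,950, which is 42 full-or-partial $4,000 increments; reduction = 42 × $40 = $1,680, leaving $49.
Total: $2,995 + $49 = $3,044.

$3,044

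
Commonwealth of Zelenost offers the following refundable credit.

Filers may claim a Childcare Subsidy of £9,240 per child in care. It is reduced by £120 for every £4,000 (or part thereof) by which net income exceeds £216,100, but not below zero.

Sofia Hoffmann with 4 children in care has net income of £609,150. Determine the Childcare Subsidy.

£25,080

Childcare Subsidy: base = 4 × £9,240 = £36,960. income exceeds £216,100 by £393,050, which is 99 full-or-partial £4,000 increments; reduction = 99 × £120 = £11,880, leaving £25,080.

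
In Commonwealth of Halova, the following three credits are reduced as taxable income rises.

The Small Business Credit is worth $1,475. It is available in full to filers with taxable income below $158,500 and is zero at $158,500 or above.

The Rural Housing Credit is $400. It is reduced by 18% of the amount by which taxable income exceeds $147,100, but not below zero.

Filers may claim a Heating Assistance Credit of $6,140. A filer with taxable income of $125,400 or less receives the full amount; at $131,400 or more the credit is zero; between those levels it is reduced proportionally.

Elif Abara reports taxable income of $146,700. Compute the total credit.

$1,875

Small Business Credit: $146,700 is below the $158,500 cutoff, so the full $1,475 applies.
Rural Housing Credit: $146,700 is at or below the $147,100 threshold, so the full $400 applies.
Heating Assistance Credit: $146,700 is at or above $131,400, so the credit is $0.
Total: $1,475 + $400 + $0 = $1,875.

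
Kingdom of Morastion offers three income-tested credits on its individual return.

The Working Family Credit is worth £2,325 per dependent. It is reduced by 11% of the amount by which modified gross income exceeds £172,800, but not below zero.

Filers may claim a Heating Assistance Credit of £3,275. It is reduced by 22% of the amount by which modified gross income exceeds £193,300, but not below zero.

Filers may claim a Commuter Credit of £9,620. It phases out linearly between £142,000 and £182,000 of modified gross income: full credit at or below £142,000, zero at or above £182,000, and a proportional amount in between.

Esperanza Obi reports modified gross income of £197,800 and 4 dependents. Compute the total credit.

£8,835

Working Family Credit: base = 4 × £2,325 = £9,300. 11% of the £25,000 excess over £172,800 is £2,750; credit = £9,300 − £2,750 = £6,550.
Heating Assistance Credit: 22% of the £4,500 excess over £193,300 is £990; credit = £3,275 − £990 = £2,285.
Commuter Credit: £197,800 is at or above £182,000, so the credit is £0.
Total: £6,550 + £2,285 + £0 = £8,835.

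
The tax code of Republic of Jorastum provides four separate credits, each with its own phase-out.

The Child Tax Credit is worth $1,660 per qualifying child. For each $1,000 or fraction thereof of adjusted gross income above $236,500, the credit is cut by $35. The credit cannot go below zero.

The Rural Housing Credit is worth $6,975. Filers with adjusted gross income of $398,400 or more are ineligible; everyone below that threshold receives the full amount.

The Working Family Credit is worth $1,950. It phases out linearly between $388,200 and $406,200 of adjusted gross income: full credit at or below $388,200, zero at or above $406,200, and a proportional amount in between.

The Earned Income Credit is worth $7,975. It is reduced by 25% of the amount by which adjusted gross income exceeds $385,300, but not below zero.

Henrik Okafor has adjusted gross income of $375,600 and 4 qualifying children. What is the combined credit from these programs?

$18,640

Child Tax Credit: base = 4 × $1,660 = $6,640. income exceeds $236,500 by $139,100, which is 140 full-or-partial $1,000 increments; reduction = 140 × $35 = $4,900, leaving $1,740.
Rural Housing Credit: $375,600 is below the $398,400 cutoff, so the full $6,975 applies.
Working Family Credit: $375,600 is at or below the $388,200 threshold, so the full $1,950 applies.
Earned Income Credit: $375,600 is at or below the $385,300 threshold, so the full $7,975 applies.
Total: $1,740 + $6,975 + $1,950 + $7,975 = $18,640.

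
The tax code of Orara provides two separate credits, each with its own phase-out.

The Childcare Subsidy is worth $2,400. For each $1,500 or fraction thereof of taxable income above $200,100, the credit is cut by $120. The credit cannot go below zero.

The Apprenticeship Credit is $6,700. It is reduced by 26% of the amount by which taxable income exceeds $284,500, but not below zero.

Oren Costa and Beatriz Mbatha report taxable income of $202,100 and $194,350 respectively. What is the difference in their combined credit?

Oren ($202,100): Childcare Subsidy: income exceeds $200,100 by $2,000, which is 2 full-or-partial $1,500 increments; reduction = 2 × $120 = $240, leaving $2,160. Apprenticeship Credit: $202,100 is at or below the $284,500 threshold, so the full $6,700 applies. total $2,160 + $6,700 = $8,860
Beatriz ($194,350): Childcare Subsidy: $194,350 is at or below the $200,100 threshold, so the full $2,400 applies. Apprenticeship Credit: $194,350 is at or below the $284,500 threshold, so the full $6,700 applies. total $2,400 + $6,700 = $9,100
Difference: |$8,860 − $9,100| = $240.

$240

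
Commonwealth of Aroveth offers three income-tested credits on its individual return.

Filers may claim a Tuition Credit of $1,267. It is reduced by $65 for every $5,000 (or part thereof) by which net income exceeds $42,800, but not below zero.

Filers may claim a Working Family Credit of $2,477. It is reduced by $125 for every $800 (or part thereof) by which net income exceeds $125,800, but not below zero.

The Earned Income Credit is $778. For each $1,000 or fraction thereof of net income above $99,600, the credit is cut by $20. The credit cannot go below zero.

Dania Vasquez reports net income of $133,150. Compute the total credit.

Tuition Credit: income exceeds $42,800 by $90,350, which is 19 full-or-partial $5,000 increments; reduction = 19 × $65 = $1,235, leaving $32.
Working Family Credit: income exceeds $125,800 by $7,350, which is 10 full-or-partial $800 increments; reduction = 10 × $125 = $1,250, leaving $1,227.
Earned Income Credit: income exceeds $99,600 by $33,550, which is 34 full-or-partial $1,000 increments; reduction = 34 × $20 = $680, leaving $98.
Total: $32 + $1,227 + $98 = $1,357.

$1,357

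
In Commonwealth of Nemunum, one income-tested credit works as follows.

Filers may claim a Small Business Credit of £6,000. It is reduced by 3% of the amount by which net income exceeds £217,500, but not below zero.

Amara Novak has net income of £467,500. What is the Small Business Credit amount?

Small Business Credit: 3% of the £250,000 excess over £217,500 is £7,500 ≥ base, so the credit is £0.

£0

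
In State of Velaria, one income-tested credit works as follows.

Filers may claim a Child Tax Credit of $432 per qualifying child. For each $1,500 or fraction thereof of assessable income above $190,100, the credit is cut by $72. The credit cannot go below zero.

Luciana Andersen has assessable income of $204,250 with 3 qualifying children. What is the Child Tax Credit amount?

Child Tax Credit: base = 3 × $432 = $1,296. income exceeds $190,100 by $14,150, which is 10 full-or-partial $1,500 increments; reduction = 10 × $72 = $720, leaving $576.

$576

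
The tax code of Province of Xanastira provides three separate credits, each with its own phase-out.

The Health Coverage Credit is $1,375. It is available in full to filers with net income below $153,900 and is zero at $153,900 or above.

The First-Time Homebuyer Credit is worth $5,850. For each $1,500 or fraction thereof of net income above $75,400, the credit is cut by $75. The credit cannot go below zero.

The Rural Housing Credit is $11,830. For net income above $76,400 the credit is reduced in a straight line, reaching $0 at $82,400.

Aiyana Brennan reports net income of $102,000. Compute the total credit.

$5,875

Health Coverage Credit: $102,000 is below the $153,900 cutoff, so the full $1,375 applies.
First-Time Homebuyer Credit: income exceeds $75,400 by $26,600, which is 18 full-or-partial $1,500 increments; reduction = 18 × $75 = $1,350, leaving $4,500.
Rural Housing Credit: $102,000 is at or above $82,400, so the credit is $0.
Total: $1,375 + $4,500 + $0 = $5,875.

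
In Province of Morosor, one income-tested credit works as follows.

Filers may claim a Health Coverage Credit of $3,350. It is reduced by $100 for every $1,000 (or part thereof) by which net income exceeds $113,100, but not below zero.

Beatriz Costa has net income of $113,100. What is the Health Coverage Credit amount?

$3,350

Health Coverage Credit: $113,100 is at or below the $113,100 threshold, so the full $3,350 applies.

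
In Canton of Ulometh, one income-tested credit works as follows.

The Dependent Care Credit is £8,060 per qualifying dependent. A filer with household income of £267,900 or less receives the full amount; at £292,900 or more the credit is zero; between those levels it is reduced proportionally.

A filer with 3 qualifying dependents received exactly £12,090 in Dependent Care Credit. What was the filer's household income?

Full credit = 3 × £8,060 = £24,180.
£12,090 is 12,090/24,180 of the full £24,180, so 12,090/24,180 of the £25,000 range has been used: income = £267,900 + £25,000 × 12,090/24,180 = £280,400.

£280,400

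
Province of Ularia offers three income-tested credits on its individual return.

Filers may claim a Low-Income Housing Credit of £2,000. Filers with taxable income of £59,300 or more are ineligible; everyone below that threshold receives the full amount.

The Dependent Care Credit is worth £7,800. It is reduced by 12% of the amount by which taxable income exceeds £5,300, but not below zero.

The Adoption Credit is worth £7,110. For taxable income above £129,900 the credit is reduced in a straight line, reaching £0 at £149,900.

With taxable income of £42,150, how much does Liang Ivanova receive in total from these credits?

£12,488

Low-Income Housing Credit: £42,150 is below the £59,300 cutoff, so the full £2,000 applies.
Dependent Care Credit: 12% of the £36,850 excess over £5,300 is £4,422; credit = £7,800 − £4,422 = £3,378.
Adoption Credit: £42,150 is at or below the £129,900 threshold, so the full £7,110 applies.
Total: £2,000 + £3,378 + £7,110 = £12,488.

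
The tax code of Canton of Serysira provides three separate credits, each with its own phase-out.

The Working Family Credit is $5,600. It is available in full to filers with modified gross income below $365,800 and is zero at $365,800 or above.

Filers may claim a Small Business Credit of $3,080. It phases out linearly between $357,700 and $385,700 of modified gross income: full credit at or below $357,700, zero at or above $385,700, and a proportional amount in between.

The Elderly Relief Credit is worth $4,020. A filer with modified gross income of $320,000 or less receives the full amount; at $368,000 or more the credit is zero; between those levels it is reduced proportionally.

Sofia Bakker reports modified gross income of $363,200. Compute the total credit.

Working Family Credit: $363,200 is below the $365,800 cutoff, so the full $5,600 applies.
Small Business Credit: $363,200 is $5,500 into a $28,000 phase-out range, leaving 22,500/28,000 of the credit: $3,080 × 22,500/28,000 = $2,475.
Elderly Relief Credit: $363,200 is $43,200 into a $48,000 phase-out range, leaving 4,800/48,000 of the credit: $4,020 × 4,800/48,000 = $402.
Total: $5,600 + $2,475 + $402 = $8,477.

$8,477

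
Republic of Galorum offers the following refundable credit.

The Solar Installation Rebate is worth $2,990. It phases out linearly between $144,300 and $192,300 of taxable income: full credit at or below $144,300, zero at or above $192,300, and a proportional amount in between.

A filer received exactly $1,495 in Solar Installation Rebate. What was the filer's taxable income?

$168,300

$1,495 is 1,495/2,990 of the full $2,990, so 1,495/2,990 of the $48,000 range has been used: income = $144,300 + $48,000 × 1,495/2,990 = $168,300.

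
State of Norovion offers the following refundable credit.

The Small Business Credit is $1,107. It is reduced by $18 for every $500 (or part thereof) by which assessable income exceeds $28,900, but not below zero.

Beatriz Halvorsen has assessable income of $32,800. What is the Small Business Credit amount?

Small Business Credit: income exceeds $28,900 by $3,900, which is 8 full-or-partial $500 increments; reduction = 8 × $18 = $144, leaving $963.

$963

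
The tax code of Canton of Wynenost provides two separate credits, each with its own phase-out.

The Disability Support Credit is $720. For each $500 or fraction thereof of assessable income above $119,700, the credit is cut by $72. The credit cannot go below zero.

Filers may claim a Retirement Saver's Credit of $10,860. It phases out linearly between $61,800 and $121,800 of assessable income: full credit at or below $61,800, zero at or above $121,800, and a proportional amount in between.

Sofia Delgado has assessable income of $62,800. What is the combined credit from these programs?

$11,399

Disability Support Credit: $62,800 is at or below the $119,700 threshold, so the full $720 applies.
Retirement Saver's Credit: $62,800 is $1,000 into a $60,000 phase-out range, leaving 59,000/60,000 of the credit: $10,860 × 59,000/60,000 = $10,679.
Total: $720 + $10,679 = $11,399.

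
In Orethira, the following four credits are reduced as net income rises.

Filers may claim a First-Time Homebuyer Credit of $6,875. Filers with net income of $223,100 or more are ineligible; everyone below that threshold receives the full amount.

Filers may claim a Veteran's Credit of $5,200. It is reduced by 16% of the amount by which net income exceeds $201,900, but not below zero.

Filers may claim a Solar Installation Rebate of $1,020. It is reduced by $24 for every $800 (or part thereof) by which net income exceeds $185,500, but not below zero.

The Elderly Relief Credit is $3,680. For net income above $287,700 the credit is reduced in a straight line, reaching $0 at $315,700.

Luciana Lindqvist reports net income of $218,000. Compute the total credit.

$13,215

First-Time Homebuyer Credit: $218,000 is below the $223,100 cutoff, so the full $6,875 applies.
Veteran's Credit: 16% of the $16,100 excess over $201,900 is $2,576; credit = $5,200 − $2,576 = $2,624.
Solar Installation Rebate: income exceeds $185,500 by $32,500, which is 41 full-or-partial $800 increments; reduction = 41 × $24 = $984, leaving $36.
Elderly Relief Credit: $218,000 is at or below the $287,700 threshold, so the full $3,680 applies.
Total: $6,875 + $2,624 + $36 + $3,680 = $13,215.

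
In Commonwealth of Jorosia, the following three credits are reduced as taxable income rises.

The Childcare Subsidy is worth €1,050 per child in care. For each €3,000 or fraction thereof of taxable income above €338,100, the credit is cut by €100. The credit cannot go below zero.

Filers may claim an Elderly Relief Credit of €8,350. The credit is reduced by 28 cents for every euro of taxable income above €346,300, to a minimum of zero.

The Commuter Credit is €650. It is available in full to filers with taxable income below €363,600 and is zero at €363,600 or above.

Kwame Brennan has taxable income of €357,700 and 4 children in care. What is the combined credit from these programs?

€9,308

Childcare Subsidy: base = 4 × €1,050 = €4,200. income exceeds €338,100 by €19,600, which is 7 full-or-partial €3,000 increments; reduction = 7 × €100 = €700, leaving €3,500.
Elderly Relief Credit: 28% of the €11,400 excess over €346,300 is €3,192; credit = €8,350 − €3,192 = €5,158.
Commuter Credit: €357,700 is below the €363,600 cutoff, so the full €650 applies.
Total: €3,500 + €5,158 + €650 = €9,308.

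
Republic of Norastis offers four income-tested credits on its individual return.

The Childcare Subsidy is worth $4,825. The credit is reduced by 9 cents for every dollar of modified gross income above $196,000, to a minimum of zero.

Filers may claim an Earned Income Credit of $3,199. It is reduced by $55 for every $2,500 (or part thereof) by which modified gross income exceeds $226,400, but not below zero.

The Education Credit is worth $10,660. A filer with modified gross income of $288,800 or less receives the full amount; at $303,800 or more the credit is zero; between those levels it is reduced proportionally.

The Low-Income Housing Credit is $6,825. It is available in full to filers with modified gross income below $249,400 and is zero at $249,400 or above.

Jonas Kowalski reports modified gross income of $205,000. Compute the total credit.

$24,699

Childcare Subsidy: 9% of the $9,000 excess over $196,000 is $810; credit = $4,825 − $810 = $4,015.
Earned Income Credit: $205,000 is at or below the $226,400 threshold, so the full $3,199 applies.
Education Credit: $205,000 is at or below the $288,800 threshold, so the full $10,660 applies.
Low-Income Housing Credit: $205,000 is below the $249,400 cutoff, so the full $6,825 applies.
Total: $4,015 + $3,199 + $10,660 + $6,825 = $24,699.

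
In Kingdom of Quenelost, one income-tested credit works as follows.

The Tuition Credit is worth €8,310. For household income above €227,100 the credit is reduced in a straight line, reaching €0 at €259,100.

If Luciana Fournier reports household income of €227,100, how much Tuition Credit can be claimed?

€8,310

Tuition Credit: €227,100 is at or below the €227,100 threshold, so the full €8,310 applies.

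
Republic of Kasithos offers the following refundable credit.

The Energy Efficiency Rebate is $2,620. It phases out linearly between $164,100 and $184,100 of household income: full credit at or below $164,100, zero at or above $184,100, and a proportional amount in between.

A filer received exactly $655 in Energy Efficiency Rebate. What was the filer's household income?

$179,100

$655 is 655/2,620 of the full $2,620, so 1,965/2,620 of the $20,000 range has been used: income = $164,100 + $20,000 × 1,965/2,620 = $179,100.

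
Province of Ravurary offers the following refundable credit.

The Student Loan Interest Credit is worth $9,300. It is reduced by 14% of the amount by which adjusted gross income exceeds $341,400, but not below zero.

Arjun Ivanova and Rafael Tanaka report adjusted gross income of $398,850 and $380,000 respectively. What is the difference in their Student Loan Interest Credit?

$2,639

Arjun ($398,850): Student Loan Interest Credit: 14% of the $57,450 excess over $341,400 is $8,043; credit = $9,300 − $8,043 = $1,257.
Rafael ($380,000): Student Loan Interest Credit: 14% of the $38,600 excess over $341,400 is $5,404; credit = $9,300 − $5,404 = $3,896.
Difference: |$1,257 − $3,896| = $2,639.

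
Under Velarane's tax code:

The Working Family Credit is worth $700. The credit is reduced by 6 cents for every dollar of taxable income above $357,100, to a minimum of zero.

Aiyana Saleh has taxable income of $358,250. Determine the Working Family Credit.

$631

Working Family Credit: 6% of the $1,150 excess over $357,100 is $69; credit = $700 − $69 = $631.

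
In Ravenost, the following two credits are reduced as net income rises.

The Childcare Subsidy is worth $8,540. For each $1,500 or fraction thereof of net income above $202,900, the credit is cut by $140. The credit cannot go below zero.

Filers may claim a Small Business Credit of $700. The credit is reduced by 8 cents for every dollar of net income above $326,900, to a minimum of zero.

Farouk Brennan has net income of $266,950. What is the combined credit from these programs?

Childcare Subsidy: income exceeds $202,900 by $64,050, which is 43 full-or-partial $1,500 increments; reduction = 43 × $140 = $6,020, leaving $2,520.
Small Business Credit: $266,950 is at or below the $326,900 threshold, so the full $700 applies.
Total: $2,520 + $700 = $3,220.

$3,220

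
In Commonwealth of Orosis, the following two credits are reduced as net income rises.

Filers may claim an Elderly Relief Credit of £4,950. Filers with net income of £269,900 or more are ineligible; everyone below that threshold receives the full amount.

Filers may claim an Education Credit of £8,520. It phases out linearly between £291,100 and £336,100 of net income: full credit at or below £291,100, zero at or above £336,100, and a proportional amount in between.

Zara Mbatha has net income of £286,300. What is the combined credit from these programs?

Elderly Relief Credit: £286,300 meets or exceeds the £269,900 cutoff, so the credit is £0.
Education Credit: £286,300 is at or below the £291,100 threshold, so the full £8,520 applies.
Total: £0 + £8,520 = £8,520.

£8,520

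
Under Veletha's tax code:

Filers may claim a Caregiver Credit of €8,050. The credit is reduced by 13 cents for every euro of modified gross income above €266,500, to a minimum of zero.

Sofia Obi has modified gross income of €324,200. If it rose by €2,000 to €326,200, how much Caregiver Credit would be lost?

€260

At €324,200 — 13% of the €57,700 excess over €266,500 is €7,501; credit = €8,050 − €7,501 = €549.
At €326,200 — 13% of the €59,700 excess over €266,500 is €7,761; credit = €8,050 − €7,761 = €289.
Lost: €549 − €289 = €260.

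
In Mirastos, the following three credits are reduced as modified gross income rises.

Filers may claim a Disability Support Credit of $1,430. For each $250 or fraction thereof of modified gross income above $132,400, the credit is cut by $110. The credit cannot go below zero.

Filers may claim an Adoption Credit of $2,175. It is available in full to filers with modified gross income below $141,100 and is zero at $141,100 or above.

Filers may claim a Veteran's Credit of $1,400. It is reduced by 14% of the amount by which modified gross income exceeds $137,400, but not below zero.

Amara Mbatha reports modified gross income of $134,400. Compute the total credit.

$4,125

Disability Support Credit: income exceeds $132,400 by $2,000, which is 8 full-or-partial $250 increments; reduction = 8 × $110 = $880, leaving $550.
Adoption Credit: $134,400 is below the $141,100 cutoff, so the full $2,175 applies.
Veteran's Credit: $134,400 is at or below the $137,400 threshold, so the full $1,400 applies.
Total: $550 + $2,175 + $1,400 = $4,125.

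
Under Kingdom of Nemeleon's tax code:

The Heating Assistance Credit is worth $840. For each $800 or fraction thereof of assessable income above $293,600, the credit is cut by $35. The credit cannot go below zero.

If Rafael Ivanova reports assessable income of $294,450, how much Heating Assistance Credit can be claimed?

Heating Assistance Credit: income exceeds $293,600 by $850, which is 2 full-or-partial $800 increments; reduction = 2 × $35 = $70, leaving $770.

$770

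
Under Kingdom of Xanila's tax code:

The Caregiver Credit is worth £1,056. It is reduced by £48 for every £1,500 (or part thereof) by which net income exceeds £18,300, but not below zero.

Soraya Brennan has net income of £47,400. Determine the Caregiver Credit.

Caregiver Credit: income exceeds £18,300 by £29,100, which is 20 full-or-partial £1,500 increments; reduction = 20 × £48 = £960, leaving £96.

£96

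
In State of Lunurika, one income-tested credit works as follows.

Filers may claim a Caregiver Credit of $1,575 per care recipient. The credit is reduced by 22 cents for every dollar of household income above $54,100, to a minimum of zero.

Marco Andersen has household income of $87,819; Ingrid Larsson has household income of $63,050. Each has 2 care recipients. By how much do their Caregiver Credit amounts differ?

Marco ($87,819): Caregiver Credit: base = 2 × $1,575 = $3,150. 22% of the $33,719 excess over $54,100 is $7,418.18 ≥ base, so the credit is $0.
Ingrid ($63,050): Caregiver Credit: base = 2 × $1,575 = $3,150. 22% of the $8,950 excess over $54,100 is $1,969; credit = $3,150 − $1,969 = $1,181.
Difference: |$0 − $1,181| = $1,181.

$1,181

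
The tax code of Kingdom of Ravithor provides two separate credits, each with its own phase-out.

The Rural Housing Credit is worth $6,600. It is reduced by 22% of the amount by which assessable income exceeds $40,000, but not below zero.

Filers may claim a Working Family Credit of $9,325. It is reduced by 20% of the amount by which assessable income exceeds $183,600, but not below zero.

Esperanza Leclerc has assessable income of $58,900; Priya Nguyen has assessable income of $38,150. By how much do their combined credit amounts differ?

$4,158

Esperanza ($58,900): Rural Housing Credit: 22% of the $18,900 excess over $40,000 is $4,158; credit = $6,600 − $4,158 = $2,442. Working Family Credit: $58,900 is at or below the $183,600 threshold, so the full $9,325 applies. total $2,442 + $9,325 = $11,767
Priya ($38,150): Rural Housing Credit: $38,150 is at or below the $40,000 threshold, so the full $6,600 applies. Working Family Credit: $38,150 is at or below the $183,600 threshold, so the full $9,325 applies. total $6,600 + $9,325 = $15,925
Difference: |$11,767 − $15,925| = $4,158.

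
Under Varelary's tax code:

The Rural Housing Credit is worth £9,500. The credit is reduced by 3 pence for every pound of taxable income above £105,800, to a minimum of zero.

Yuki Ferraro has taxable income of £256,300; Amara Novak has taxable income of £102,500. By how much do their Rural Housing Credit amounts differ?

Yuki (£256,300): Rural Housing Credit: 3% of the £150,500 excess over £105,800 is £4,515; credit = £9,500 − £4,515 = £4,985.
Amara (£102,500): Rural Housing Credit: £102,500 is at or below the £105,800 threshold, so the full £9,500 applies.
Difference: |£4,985 − £9,500| = £4,515.

£4,515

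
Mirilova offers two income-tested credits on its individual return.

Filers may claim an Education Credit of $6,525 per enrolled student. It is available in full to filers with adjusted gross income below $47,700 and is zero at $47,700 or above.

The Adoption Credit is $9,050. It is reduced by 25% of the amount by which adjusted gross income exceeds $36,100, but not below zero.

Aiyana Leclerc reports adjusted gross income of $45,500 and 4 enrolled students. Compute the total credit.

$32,800

Education Credit: base = 4 × $6,525 = $26,100. $45,500 is below the $47,700 cutoff, so the full $26,100 applies.
Adoption Credit: 25% of the $9,400 excess over $36,100 is $2,350; credit = $9,050 − $2,350 = $6,700.
Total: $26,100 + $6,700 = $32,800.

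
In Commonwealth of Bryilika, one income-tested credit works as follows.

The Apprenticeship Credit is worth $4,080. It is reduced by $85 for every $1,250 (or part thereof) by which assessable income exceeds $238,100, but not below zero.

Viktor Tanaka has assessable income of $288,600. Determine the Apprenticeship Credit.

$595

Apprenticeship Credit: income exceeds $238,100 by $50,500, which is 41 full-or-partial $1,250 increments; reduction = 41 × $85 = $3,485, leaving $595.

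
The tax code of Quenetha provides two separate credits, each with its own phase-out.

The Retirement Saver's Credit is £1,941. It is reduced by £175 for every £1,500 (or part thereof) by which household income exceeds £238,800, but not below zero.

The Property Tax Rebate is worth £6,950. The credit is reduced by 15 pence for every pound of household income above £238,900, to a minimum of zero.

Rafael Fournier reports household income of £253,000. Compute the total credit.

£5,026

Retirement Saver's Credit: income exceeds £238,800 by £14,200, which is 10 full-or-partial £1,500 increments; reduction = 10 × £175 = £1,750, leaving £191.
Property Tax Rebate: 15% of the £14,100 excess over £238,900 is £2,115; credit = £6,950 − £2,115 = £4,835.
Total: £191 + £4,835 = £5,026.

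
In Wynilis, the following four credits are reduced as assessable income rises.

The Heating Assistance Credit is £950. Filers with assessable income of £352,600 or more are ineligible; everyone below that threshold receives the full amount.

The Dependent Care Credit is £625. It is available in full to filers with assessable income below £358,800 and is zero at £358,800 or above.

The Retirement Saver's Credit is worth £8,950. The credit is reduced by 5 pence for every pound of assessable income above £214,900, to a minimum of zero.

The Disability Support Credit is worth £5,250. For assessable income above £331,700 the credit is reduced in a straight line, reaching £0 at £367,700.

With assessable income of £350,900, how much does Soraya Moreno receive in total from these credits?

£6,175

Heating Assistance Credit: £350,900 is below the £352,600 cutoff, so the full £950 applies.
Dependent Care Credit: £350,900 is below the £358,800 cutoff, so the full £625 applies.
Retirement Saver's Credit: 5% of the £136,000 excess over £214,900 is £6,800; credit = £8,950 − £6,800 = £2,150.
Disability Support Credit: £350,900 is £19,200 into a £36,000 phase-out range, leaving 16,800/36,000 of the credit: £5,250 × 16,800/36,000 = £2,450.
Total: £950 + £625 + £2,150 + £2,450 = £6,175.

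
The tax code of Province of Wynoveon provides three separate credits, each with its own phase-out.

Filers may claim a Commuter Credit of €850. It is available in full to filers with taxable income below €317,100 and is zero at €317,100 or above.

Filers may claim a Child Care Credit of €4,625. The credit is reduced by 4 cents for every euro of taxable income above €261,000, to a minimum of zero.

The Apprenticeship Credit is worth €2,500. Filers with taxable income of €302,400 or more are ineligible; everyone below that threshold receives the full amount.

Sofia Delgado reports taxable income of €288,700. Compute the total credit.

€6,867

Commuter Credit: €288,700 is below the €317,100 cutoff, so the full €850 applies.
Child Care Credit: 4% of the €27,700 excess over €261,000 is €1,108; credit = €4,625 − €1,108 = €3,517.
Apprenticeship Credit: €288,700 is below the €302,400 cutoff, so the full €2,500 applies.
Total: €850 + €3,517 + €2,500 = €6,867.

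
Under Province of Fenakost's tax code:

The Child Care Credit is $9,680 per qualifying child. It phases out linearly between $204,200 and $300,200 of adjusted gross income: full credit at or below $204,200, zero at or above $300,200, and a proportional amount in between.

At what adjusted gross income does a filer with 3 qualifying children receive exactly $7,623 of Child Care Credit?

$275,000

Full credit = 3 × $9,680 = $29,040.
$7,623 is 7,623/29,040 of the full $29,040, so 21,417/29,040 of the $96,000 range has been used: income = $204,200 + $96,000 × 21,417/29,040 = $275,000.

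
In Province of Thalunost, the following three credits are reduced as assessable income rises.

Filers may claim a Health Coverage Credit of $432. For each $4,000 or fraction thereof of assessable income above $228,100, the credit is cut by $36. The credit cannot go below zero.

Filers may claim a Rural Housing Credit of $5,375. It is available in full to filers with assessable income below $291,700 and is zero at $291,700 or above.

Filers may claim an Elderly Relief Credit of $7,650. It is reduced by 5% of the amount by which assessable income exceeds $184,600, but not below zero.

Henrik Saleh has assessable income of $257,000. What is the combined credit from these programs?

$9,549

Health Coverage Credit: income exceeds $228,100 by $28,900, which is 8 full-or-partial $4,000 increments; reduction = 8 × $36 = $288, leaving $144.
Rural Housing Credit: $257,000 is below the $291,700 cutoff, so the full $5,375 applies.
Elderly Relief Credit: 5% of the $72,400 excess over $184,600 is $3,620; credit = $7,650 − $3,620 = $4,030.
Total: $144 + $5,375 + $4,030 = $9,549.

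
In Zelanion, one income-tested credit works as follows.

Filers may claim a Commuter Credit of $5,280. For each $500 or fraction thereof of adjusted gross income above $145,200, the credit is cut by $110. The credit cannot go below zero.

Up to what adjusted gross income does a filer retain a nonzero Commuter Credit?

After 47 increments the reduction is 47 × $110 = $5,170, leaving $110; one more increment wipes it out. Increment 47 ends at excess 47 × $500 = $23,500, so the highest qualifying income is $145,200 + $23,500 = $168,700.

$168,700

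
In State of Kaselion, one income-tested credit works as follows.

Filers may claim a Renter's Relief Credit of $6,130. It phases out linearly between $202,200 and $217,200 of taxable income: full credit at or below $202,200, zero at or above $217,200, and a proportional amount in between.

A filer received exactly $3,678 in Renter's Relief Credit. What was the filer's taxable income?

$3,678 is 3,678/6,130 of the full $6,130, so 2,452/6,130 of the $15,000 range has been used: income = $202,200 + $15,000 × 2,452/6,130 = $208,200.

$208,200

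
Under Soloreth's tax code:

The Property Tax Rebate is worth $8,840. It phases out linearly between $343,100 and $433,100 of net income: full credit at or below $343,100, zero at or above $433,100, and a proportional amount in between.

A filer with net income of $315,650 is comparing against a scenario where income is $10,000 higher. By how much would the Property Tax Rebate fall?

$0

At $315,650 — $315,650 is at or below the $343,100 threshold, so the full $8,840 applies.
At $325,650 — $325,650 is at or below the $343,100 threshold, so the full $8,840 applies.
Lost: $8,840 − $8,840 = $0.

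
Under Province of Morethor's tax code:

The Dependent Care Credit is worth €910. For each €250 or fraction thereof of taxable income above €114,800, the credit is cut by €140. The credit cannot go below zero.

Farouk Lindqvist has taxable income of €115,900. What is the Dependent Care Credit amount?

€210

Dependent Care Credit: income exceeds €114,800 by €1,100, which is 5 full-or-partial €250 increments; reduction = 5 × €140 = €700, leaving €210.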